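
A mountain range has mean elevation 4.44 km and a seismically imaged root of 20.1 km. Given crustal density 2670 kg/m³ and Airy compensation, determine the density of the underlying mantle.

Airy balance: ρ_c h = (ρ_m − ρ_c) r → ρ_m = ρ_c (1 + h/r).
ρ_m = 2670 × (1 + 4.44 km/20.1 km) = 3260 kg/m³.

3260 kg/m³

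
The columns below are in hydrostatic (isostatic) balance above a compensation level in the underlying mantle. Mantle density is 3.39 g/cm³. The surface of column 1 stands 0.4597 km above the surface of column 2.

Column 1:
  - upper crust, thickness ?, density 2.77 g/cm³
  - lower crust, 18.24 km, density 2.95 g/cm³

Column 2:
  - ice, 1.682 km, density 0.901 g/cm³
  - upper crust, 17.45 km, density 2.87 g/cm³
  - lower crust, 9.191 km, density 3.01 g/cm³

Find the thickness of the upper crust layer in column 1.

Take the compensation level at the base of the deeper column (depth z_c below the surface of column 1) and equate Σ ρ_i t_i down to z_c; mantle fills any gap and the z_c terms cancel.
Column 1: x×2.77 + 18.24×2.95 + (z_c − 18.24 − x)×3.39
Column 2: 0.4597×0 + 1.682×0.901 + 17.45×2.87 + 9.191×3.01 + (z_c − 0.4597 − 28.323)×3.39
The z_c×3.39 term appears on both sides and cancels. Collect the known terms of each column as K = Σ(ρt)_known − 3.39 × (depth of known layers): K_1 = 53.808 − 3.39×18.24 = −8.0256; K_2 = 79.261892 − 3.39×(0.4597 + 28.323) = −18.311461.
Balance: K_1 − x×(3.39 − 2.77) = K_2, so x = (K_1 − K_2)/(3.39 − 2.77) = 10.2859/0.62 = 16.6 km.

16.6 km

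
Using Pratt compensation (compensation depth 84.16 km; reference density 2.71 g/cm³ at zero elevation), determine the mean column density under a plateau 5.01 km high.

Pratt balance: ρ_ref D = ρ (D + h).
ρ = ρ_ref D/(D + h) = 2.71 × 84.16 km/(84.16 km + 5.01 km) = 2.56 g/cm³.

2.56 g/cm³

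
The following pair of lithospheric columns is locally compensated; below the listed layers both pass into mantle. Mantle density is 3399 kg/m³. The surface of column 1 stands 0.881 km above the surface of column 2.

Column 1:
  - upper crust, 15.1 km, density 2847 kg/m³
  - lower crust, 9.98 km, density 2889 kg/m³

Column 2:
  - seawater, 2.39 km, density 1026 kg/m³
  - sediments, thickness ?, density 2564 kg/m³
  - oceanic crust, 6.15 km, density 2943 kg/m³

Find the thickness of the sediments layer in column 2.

Take the compensation level at the base of the deeper column (depth z_c below the surface of column 1) and equate Σ ρ_i t_i down to z_c; mantle fills any gap and the z_c terms cancel.
Column 1: 15.1×2847 + 9.98×2889 + (z_c − 25.08)×3399
Column 2: 0.881×0 + 2.39×1026 + x×2564 + 6.15×2943 + (z_c − 0.881 − 8.54 − x)×3399
The z_c×3399 term appears on both sides and cancels. Collect the known terms of each column as K = Σ(ρt)_known − 3399 × (depth of known layers): K_1 = 71821.92 − 3399×25.08 = −13425; K_2 = 20551.59 − 3399×(0.881 + 8.54) = −11470.389.
Balance: K_1 = K_2 − x×(3399 − 2564), so x = (K_2 − K_1)/(3399 − 2564) = 1954.61/835 = 2.34 km.

2.34 km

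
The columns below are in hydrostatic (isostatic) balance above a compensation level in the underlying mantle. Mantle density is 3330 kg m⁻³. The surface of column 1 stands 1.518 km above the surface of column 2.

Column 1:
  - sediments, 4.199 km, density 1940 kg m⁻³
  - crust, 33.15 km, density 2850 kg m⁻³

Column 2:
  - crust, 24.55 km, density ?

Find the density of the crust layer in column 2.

Take the compensation level at the base of the deeper column (depth z_c below the surface of column 1) and equate Σ ρ_i t_i down to z_c; mantle fills any gap and the z_c terms cancel.
Column 1: 4.199×1940 + 33.15×2850 + (z_c − 37.349)×3330
Column 2: 1.518×0 + 24.55×ρ + (z_c − 1.518 − 24.55)×3330
The z_c×3330 term appears on both sides and cancels. Collect the known terms of each column as K = Σ(ρt)_known − 3330 × (depth of known layers): K_1 = 102623.56 − 3330×37.349 = −21748.61; K_2 = 0 − 3330×(1.518 + 24.55) = −86806.44.
Balance: K_1 = K_2 + 24.55×ρ, so ρ = (K_1 − K_2)/24.55 = 65057.8/24.55 = 2650 kg m⁻³.

2650 kg m⁻³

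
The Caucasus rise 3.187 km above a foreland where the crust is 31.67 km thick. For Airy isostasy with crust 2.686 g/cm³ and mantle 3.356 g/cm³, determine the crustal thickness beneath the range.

Root depth r = h ρ_c / (ρ_m − ρ_c) = 3.187 km × 2.686 / 0.67 = 12.78 km.
Total thickness = T + h + r = 31.67 km + 3.187 km + 12.78 km = 47.6 km.

47.6 km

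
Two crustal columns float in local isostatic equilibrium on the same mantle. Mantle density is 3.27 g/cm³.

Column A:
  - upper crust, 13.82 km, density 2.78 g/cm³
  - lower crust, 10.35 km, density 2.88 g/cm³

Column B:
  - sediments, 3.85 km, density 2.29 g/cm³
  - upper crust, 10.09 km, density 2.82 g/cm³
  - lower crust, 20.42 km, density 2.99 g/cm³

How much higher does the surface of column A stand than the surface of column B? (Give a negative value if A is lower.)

For any compensation level in the mantle, the mantle terms cancel and isostasy reduces to e = (Σt_A − Σt_B) − (Σ(ρt)_A − Σ(ρt)_B) / ρ_m.
Σt_A = 24.17 km; Σt_B = 34.36 km; Σ(ρt)_A = 68.2276; Σ(ρt)_B = 98.3261 (in km·g/cm³).
e = (24.17 − 34.36) − (68.2276 − 98.3261) / 3.27 = −0.986 km.

−0.986 km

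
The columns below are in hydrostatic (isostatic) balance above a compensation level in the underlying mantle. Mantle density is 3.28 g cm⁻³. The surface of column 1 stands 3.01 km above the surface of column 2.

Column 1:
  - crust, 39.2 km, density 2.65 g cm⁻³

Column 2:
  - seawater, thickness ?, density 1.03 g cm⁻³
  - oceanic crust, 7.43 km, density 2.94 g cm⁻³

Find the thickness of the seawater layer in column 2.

5.47 km

Take the compensation level at the base of the deeper column (depth z_c below the surface of column 1) and equate Σ ρ_i t_i down to z_c; mantle fills any gap and the z_c terms cancel.
Column 1: 39.2×2.65 + (z_c − 39.2)×3.28
Column 2: 3.01×0 + x×1.03 + 7.43×2.94 + (z_c − 3.01 − 7.43 − x)×3.28
The z_c×3.28 term appears on both sides and cancels. Collect the known terms of each column as K = Σ(ρt)_known − 3.28 × (depth of known layers): K_1 = 103.88 − 3.28×39.2 = −24.696; K_2 = 21.8442 − 3.28×(3.01 + 7.43) = −12.399.
Balance: K_1 = K_2 − x×(3.28 − 1.03), so x = (K_2 − K_1)/(3.28 − 1.03) = 12.297/2.25 = 5.47 km.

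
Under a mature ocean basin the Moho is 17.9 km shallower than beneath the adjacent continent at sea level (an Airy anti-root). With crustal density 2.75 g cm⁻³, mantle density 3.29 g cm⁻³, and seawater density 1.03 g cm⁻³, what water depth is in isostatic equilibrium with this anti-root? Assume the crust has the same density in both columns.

Replacing a thickness d of crust by seawater at the top must be balanced by replacing crust with mantle at the base: d (ρ_c − ρ_w) = a (ρ_m − ρ_c).
d = a (ρ_m − ρ_c)/(ρ_c − ρ_w) = 17.9 km × 0.54/1.72 = 5.62 km.

5.62 km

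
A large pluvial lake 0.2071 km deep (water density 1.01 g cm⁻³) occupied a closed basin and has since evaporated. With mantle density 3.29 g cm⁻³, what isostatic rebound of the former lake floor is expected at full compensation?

u = d ρ_w/ρ_m = 0.2071 km × 1.01/3.29 = 0.0636 km.

0.0636 km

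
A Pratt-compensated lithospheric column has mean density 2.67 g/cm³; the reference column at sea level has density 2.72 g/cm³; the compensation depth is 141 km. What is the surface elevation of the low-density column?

ρ_ref D = ρ (D + h) → h = D (ρ_ref − ρ)/ρ.
h = 141 km × (2.72 − 2.67)/2.67 = 2.64 km.

2.64 km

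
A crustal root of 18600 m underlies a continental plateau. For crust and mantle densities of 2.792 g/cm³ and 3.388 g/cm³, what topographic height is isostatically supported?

Balancing pressure at the compensation depth: ρ_c h = (ρ_m − ρ_c) r.
h = r (ρ_m − ρ_c) / ρ_c = 18600 m × (3.388 − 2.792) / 2.792 = 3970 m.

3970 m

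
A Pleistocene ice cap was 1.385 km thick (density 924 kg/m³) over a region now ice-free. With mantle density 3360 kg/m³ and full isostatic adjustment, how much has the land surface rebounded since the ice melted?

Removing the load lets mantle flow back in; uplift u satisfies ρ_ice t = ρ_m u.
u = t ρ_ice/ρ_m = 1.385 km × 924/3360 = 0.381 km.

0.381 km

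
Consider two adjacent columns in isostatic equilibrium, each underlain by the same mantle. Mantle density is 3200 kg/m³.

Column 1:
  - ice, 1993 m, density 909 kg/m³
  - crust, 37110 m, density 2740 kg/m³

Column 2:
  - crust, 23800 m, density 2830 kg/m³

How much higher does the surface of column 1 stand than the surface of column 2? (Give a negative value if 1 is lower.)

For any compensation level in the mantle, the mantle terms cancel and isostasy reduces to e = (Σt_1 − Σt_2) − (Σ(ρt)_1 − Σ(ρt)_2) / ρ_m.
Σt_1 = 39103 m; Σt_2 = 23800 m; Σ(ρt)_1 = 103493037; Σ(ρt)_2 = 67354000 (in m·kg/m³).
e = (39103 − 23800) − (103493037 − 67354000) / 3200 = 4010 m.

4010 m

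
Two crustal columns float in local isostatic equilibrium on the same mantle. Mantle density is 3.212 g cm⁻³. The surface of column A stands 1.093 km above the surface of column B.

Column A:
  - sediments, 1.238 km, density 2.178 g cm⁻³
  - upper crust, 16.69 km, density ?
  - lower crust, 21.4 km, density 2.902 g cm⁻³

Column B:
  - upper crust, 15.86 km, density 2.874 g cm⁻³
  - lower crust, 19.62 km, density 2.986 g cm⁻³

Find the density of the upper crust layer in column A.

2.89 g cm⁻³

Take the compensation level at the base of the deeper column (depth z_c below the surface of column A) and equate Σ ρ_i t_i down to z_c; mantle fills any gap and the z_c terms cancel.
Column A: 1.238×2.178 + 16.69×ρ + 21.4×2.902 + (z_c − 39.328)×3.212
Column B: 1.093×0 + 15.86×2.874 + 19.62×2.986 + (z_c − 1.093 − 35.48)×3.212
The z_c×3.212 term appears on both sides and cancels. Collect the known terms of each column as K = Σ(ρt)_known − 3.212 × (depth of known layers): K_A = 64.799164 − 3.212×39.328 = −61.522372; K_B = 104.16696 − 3.212×(1.093 + 35.48) = −13.305516.
Balance: K_A + 16.69×ρ = K_B, so ρ = (K_B − K_A)/16.69 = 48.2169/16.69 = 2.89 g cm⁻³.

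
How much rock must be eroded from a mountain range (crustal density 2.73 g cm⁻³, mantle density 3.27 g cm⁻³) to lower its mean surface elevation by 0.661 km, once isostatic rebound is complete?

Net drop Δ = e − u = e − e ρ_c/ρ_m = e (ρ_m − ρ_c)/ρ_m.
e = Δ ρ_m/(ρ_m − ρ_c) = 0.661 km × 3.27/0.54 = 4 km.

4 km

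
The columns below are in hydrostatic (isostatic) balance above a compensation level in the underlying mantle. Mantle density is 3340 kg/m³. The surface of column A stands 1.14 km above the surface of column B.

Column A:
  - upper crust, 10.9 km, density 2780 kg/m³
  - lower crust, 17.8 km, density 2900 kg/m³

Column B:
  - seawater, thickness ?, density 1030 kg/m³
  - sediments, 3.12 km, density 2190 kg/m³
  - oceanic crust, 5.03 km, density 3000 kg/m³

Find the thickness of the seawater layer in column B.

2.09 km

Take the compensation level at the base of the deeper column (depth z_c below the surface of column A) and equate Σ ρ_i t_i down to z_c; mantle fills any gap and the z_c terms cancel.
Column A: 10.9×2780 + 17.8×2900 + (z_c − 28.7)×3340
Column B: 1.14×0 + x×1030 + 3.12×2190 + 5.03×3000 + (z_c − 1.14 − 8.15 − x)×3340
The z_c×3340 term appears on both sides and cancels. Collect the known terms of each column as K = Σ(ρt)_known − 3340 × (depth of known layers): K_A = 81922 − 3340×28.7 = −13936; K_B = 21922.8 − 3340×(1.14 + 8.15) = −9105.8.
Balance: K_A = K_B − x×(3340 − 1030), so x = (K_B − K_A)/(3340 − 1030) = 4830.2/2310 = 2.09 km.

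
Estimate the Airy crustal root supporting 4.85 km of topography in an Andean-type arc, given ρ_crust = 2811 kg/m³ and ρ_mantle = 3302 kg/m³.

27.8 km

For local isostatic compensation: the weight of the topography is balanced by the buoyancy of the root, ρ_c h = (ρ_m − ρ_c) r.
r = h · ρ_c / (ρ_m − ρ_c) = 4.85 km × 2811 / (3302 − 2811) = 27.8 km.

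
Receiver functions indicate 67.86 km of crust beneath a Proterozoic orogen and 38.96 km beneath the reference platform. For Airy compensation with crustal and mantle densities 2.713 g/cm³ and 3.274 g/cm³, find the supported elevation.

Excess crust Δ = 67.86 km − 38.96 km = 28.9 km, split between elevation h and root r with h + r = Δ.
Airy balance ρ_c h = (ρ_m − ρ_c) r gives r = h ρ_c/(ρ_m − ρ_c), so h (1 + ρ_c/(ρ_m − ρ_c)) = Δ, i.e. h = Δ (ρ_m − ρ_c)/ρ_m.
h = 28.9 km × 0.561/3.274 = 4.95 km.

4.95 km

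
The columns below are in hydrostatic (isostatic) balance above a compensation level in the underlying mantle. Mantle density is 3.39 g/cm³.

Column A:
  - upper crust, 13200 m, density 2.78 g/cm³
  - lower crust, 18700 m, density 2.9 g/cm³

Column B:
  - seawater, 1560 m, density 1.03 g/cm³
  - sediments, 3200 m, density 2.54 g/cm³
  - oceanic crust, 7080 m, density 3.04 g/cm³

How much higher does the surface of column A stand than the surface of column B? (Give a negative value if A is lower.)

2460 m

For any compensation level in the mantle, the mantle terms cancel and isostasy reduces to e = (Σt_A − Σt_B) − (Σ(ρt)_A − Σ(ρt)_B) / ρ_m.
Σt_A = 31900 m; Σt_B = 11840 m; Σ(ρt)_A = 90926; Σ(ρt)_B = 31258 (in m·g/cm³).
e = (31900 − 11840) − (90926 − 31258) / 3.39 = 2460 m.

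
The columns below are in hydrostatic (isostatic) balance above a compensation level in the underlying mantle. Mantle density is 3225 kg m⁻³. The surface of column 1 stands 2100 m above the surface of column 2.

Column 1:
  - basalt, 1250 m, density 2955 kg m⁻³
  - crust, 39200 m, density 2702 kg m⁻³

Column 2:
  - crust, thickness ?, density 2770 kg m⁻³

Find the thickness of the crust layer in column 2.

Take the compensation level at the base of the deeper column (depth z_c below the surface of column 1) and equate Σ ρ_i t_i down to z_c; mantle fills any gap and the z_c terms cancel.
Column 1: 1250×2955 + 39200×2702 + (z_c − 40450)×3225
Column 2: 2100×0 + x×2770 + (z_c − 2100 − 0 − x)×3225
The z_c×3225 term appears on both sides and cancels. Collect the known terms of each column as K = Σ(ρt)_known − 3225 × (depth of known layers): K_1 = 109612150 − 3225×40450 = −20839100; K_2 = 0 − 3225×(2100 + 0) = −6772500.
Balance: K_1 = K_2 − x×(3225 − 2770), so x = (K_2 − K_1)/(3225 − 2770) = 14066600/455 = 30900 m.

30900 m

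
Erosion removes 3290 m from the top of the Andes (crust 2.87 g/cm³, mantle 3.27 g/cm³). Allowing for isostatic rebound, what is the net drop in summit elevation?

402 m

Rebound u = e ρ_c/ρ_m = 3290 m × 2.87/3.27 = 2888 m.
Net surface drop = e − u = 3290 m − 2888 m = e (ρ_m − ρ_c)/ρ_m = 402 m.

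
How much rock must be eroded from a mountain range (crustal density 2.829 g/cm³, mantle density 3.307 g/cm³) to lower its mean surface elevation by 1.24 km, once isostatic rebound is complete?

8.58 km

Net drop Δ = e − u = e − e ρ_c/ρ_m = e (ρ_m − ρ_c)/ρ_m.
e = Δ ρ_m/(ρ_m − ρ_c) = 1.24 km × 3.307/0.478 = 8.58 km.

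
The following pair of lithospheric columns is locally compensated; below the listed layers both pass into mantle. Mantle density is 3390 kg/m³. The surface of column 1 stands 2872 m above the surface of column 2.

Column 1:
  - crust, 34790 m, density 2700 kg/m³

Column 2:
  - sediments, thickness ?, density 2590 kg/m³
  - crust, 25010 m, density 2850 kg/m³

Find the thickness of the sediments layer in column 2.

Take the compensation level at the base of the deeper column (depth z_c below the surface of column 1) and equate Σ ρ_i t_i down to z_c; mantle fills any gap and the z_c terms cancel.
Column 1: 34790×2700 + (z_c − 34790)×3390
Column 2: 2872×0 + x×2590 + 25010×2850 + (z_c − 2872 − 25010 − x)×3390
The z_c×3390 term appears on both sides and cancels. Collect the known terms of each column as K = Σ(ρt)_known − 3390 × (depth of known layers): K_1 = 93933000 − 3390×34790 = −24005100; K_2 = 71278500 − 3390×(2872 + 25010) = −23241480.
Balance: K_1 = K_2 − x×(3390 − 2590), so x = (K_2 − K_1)/(3390 − 2590) = 763620/800 = 955 m.

955 m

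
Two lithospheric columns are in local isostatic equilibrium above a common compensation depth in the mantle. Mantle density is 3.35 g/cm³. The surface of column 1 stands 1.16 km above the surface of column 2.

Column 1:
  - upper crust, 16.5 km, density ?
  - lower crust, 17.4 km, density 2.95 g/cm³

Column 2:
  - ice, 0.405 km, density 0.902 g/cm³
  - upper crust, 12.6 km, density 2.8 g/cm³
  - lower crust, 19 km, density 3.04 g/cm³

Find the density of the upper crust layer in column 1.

Take the compensation level at the base of the deeper column (depth z_c below the surface of column 1) and equate Σ ρ_i t_i down to z_c; mantle fills any gap and the z_c terms cancel.
Column 1: 16.5×ρ + 17.4×2.95 + (z_c − 33.9)×3.35
Column 2: 1.16×0 + 0.405×0.902 + 12.6×2.8 + 19×3.04 + (z_c − 1.16 − 32.005)×3.35
The z_c×3.35 term appears on both sides and cancels. Collect the known terms of each column as K = Σ(ρt)_known − 3.35 × (depth of known layers): K_1 = 51.33 − 3.35×33.9 = −62.235; K_2 = 93.40531 − 3.35×(1.16 + 32.005) = −17.69744.
Balance: K_1 + 16.5×ρ = K_2, so ρ = (K_2 − K_1)/16.5 = 44.5376/16.5 = 2.7 g/cm³.

2.7 g/cm³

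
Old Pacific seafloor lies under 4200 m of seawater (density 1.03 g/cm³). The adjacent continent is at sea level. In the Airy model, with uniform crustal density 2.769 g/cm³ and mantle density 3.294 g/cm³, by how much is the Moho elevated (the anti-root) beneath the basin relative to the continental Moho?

Balancing pressure at the compensation depth: replacing crust with seawater at the top is compensated by replacing crust with mantle at the base: d (ρ_c − ρ_w) = a (ρ_m − ρ_c).
a = d (ρ_c − ρ_w)/(ρ_m − ρ_c) = 4200 m × 1.739/0.525 = 13900 m.

13900 m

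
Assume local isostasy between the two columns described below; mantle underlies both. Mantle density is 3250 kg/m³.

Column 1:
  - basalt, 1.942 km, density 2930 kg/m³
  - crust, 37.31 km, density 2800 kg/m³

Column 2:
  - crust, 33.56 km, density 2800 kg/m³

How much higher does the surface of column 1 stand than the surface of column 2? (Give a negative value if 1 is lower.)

For any compensation level in the mantle, the mantle terms cancel and isostasy reduces to e = (Σt_1 − Σt_2) − (Σ(ρt)_1 − Σ(ρt)_2) / ρ_m.
Σt_1 = 39.252 km; Σt_2 = 33.56 km; Σ(ρt)_1 = 110158.06; Σ(ρt)_2 = 93968 (in km·kg/m³).
e = (39.252 − 33.56) − (110158.06 − 93968) / 3250 = 0.71 km.

0.71 km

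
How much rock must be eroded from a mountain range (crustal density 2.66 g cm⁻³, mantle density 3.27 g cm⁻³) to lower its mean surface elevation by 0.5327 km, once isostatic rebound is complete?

2.86 km

Net drop Δ = e − u = e − e ρ_c/ρ_m = e (ρ_m − ρ_c)/ρ_m.
e = Δ ρ_m/(ρ_m − ρ_c) = 0.5327 km × 3.27/0.61 = 2.86 km.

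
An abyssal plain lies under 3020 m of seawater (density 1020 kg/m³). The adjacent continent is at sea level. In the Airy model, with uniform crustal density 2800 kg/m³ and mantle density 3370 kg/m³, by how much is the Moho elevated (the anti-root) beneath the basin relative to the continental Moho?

For local isostatic compensation: replacing crust with seawater at the top is compensated by replacing crust with mantle at the base: d (ρ_c − ρ_w) = a (ρ_m − ρ_c).
a = d (ρ_c − ρ_w)/(ρ_m − ρ_c) = 3020 m × 1780/570 = 9430 m.

9430 m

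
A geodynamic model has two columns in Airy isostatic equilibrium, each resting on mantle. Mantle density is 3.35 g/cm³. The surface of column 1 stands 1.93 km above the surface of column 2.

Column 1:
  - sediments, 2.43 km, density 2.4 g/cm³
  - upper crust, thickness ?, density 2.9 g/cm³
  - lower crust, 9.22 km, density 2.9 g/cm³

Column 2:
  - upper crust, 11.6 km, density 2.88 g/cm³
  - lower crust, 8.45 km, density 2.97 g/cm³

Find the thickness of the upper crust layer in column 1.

19.3 km

Take the compensation level at the base of the deeper column (depth z_c below the surface of column 1) and equate Σ ρ_i t_i down to z_c; mantle fills any gap and the z_c terms cancel.
Column 1: 2.43×2.4 + x×2.9 + 9.22×2.9 + (z_c − 11.65 − x)×3.35
Column 2: 1.93×0 + 11.6×2.88 + 8.45×2.97 + (z_c − 1.93 − 20.05)×3.35
The z_c×3.35 term appears on both sides and cancels. Collect the known terms of each column as K = Σ(ρt)_known − 3.35 × (depth of known layers): K_1 = 32.57 − 3.35×11.65 = −6.4575; K_2 = 58.5045 − 3.35×(1.93 + 20.05) = −15.1285.
Balance: K_1 − x×(3.35 − 2.9) = K_2, so x = (K_1 − K_2)/(3.35 − 2.9) = 8.671/0.45 = 19.3 km.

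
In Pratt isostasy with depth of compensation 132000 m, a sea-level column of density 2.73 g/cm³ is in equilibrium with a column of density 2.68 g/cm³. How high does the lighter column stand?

ρ_ref D = ρ (D + h) → h = D (ρ_ref − ρ)/ρ.
h = 132000 m × (2.73 − 2.68)/2.68 = 2460 m.

2460 m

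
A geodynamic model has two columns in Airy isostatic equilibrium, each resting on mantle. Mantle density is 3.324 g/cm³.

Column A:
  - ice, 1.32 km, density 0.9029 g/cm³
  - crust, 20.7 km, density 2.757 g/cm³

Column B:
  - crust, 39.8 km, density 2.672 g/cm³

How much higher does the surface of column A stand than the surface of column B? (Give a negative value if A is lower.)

−3.31 km

For any compensation level in the mantle, the mantle terms cancel and isostasy reduces to e = (Σt_A − Σt_B) − (Σ(ρt)_A − Σ(ρt)_B) / ρ_m.
Σt_A = 22.02 km; Σt_B = 39.8 km; Σ(ρt)_A = 58.261728; Σ(ρt)_B = 106.3456 (in km·g/cm³).
e = (22.02 − 39.8) − (58.261728 − 106.3456) / 3.324 = −3.31 km.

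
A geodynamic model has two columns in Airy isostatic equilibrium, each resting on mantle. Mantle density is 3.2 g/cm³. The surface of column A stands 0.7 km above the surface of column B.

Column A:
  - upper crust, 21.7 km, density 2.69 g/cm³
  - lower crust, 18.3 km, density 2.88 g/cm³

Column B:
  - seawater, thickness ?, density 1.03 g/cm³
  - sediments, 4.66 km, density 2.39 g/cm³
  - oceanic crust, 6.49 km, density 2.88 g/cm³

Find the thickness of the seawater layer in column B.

4.07 km

Take the compensation level at the base of the deeper column (depth z_c below the surface of column A) and equate Σ ρ_i t_i down to z_c; mantle fills any gap and the z_c terms cancel.
Column A: 21.7×2.69 + 18.3×2.88 + (z_c − 40)×3.2
Column B: 0.7×0 + x×1.03 + 4.66×2.39 + 6.49×2.88 + (z_c − 0.7 − 11.15 − x)×3.2
The z_c×3.2 term appears on both sides and cancels. Collect the known terms of each column as K = Σ(ρt)_known − 3.2 × (depth of known layers): K_A = 111.077 − 3.2×40 = −16.923; K_B = 29.8286 − 3.2×(0.7 + 11.15) = −8.0914.
Balance: K_A = K_B − x×(3.2 − 1.03), so x = (K_B − K_A)/(3.2 − 1.03) = 8.8316/2.17 = 4.07 km.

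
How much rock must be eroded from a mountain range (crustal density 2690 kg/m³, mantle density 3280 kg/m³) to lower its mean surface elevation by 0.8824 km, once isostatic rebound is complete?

4.91 km

Net drop Δ = e − u = e − e ρ_c/ρ_m = e (ρ_m − ρ_c)/ρ_m.
e = Δ ρ_m/(ρ_m − ρ_c) = 0.8824 km × 3280/590 = 4.91 km.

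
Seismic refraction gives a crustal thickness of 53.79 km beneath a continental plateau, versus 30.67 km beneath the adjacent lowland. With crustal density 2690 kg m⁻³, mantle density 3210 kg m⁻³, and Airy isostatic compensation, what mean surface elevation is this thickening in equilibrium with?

3.75 km

Excess crust Δ = 53.79 km − 30.67 km = 23.12 km, split between elevation h and root r with h + r = Δ.
Airy balance ρ_c h = (ρ_m − ρ_c) r gives r = h ρ_c/(ρ_m − ρ_c), so h (1 + ρ_c/(ρ_m − ρ_c)) = Δ, i.e. h = Δ (ρ_m − ρ_c)/ρ_m.
h = 23.12 km × 520/3210 = 3.75 km.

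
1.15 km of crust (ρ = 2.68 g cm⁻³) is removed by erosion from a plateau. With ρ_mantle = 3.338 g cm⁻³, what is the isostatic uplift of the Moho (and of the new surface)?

0.923 km

Unloading: uplift u = e ρ_c/ρ_m = 1.15 km × 2.68/3.338 = 0.923 km.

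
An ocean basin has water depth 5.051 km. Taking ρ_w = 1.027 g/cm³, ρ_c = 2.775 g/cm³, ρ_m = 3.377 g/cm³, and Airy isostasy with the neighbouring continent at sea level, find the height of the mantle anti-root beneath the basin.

By Archimedes' principle applied to the lithosphere: replacing crust with seawater at the top is compensated by replacing crust with mantle at the base: d (ρ_c − ρ_w) = a (ρ_m − ρ_c).
a = d (ρ_c − ρ_w)/(ρ_m − ρ_c) = 5.051 km × 1.748/0.602 = 14.7 km.

14.7 km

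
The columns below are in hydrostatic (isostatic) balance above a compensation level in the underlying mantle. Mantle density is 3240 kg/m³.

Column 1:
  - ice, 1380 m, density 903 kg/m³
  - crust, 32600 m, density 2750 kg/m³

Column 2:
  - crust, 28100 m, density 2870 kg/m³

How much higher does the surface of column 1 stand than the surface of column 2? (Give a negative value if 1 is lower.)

For any compensation level in the mantle, the mantle terms cancel and isostasy reduces to e = (Σt_1 − Σt_2) − (Σ(ρt)_1 − Σ(ρt)_2) / ρ_m.
Σt_1 = 33980 m; Σt_2 = 28100 m; Σ(ρt)_1 = 90896140; Σ(ρt)_2 = 80647000 (in m·kg/m³).
e = (33980 − 28100) − (90896140 − 80647000) / 3240 = 2720 m.

2720 m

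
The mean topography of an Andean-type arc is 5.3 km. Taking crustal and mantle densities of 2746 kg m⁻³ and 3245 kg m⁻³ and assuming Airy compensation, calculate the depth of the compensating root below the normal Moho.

Equating mass per unit area of the two columns: the weight of the topography is balanced by the buoyancy of the root, ρ_c h = (ρ_m − ρ_c) r.
r = h · ρ_c / (ρ_m − ρ_c) = 5.3 km × 2746 / (3245 − 2746) = 29.2 km.

29.2 km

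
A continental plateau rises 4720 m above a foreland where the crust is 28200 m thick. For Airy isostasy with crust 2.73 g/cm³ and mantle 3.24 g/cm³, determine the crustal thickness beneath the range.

Root depth r = h ρ_c / (ρ_m − ρ_c) = 4720 m × 2.73 / 0.51 = 25270 m.
Total thickness = T + h + r = 28200 m + 4720 m + 25270 m = 58200 m.

58200 m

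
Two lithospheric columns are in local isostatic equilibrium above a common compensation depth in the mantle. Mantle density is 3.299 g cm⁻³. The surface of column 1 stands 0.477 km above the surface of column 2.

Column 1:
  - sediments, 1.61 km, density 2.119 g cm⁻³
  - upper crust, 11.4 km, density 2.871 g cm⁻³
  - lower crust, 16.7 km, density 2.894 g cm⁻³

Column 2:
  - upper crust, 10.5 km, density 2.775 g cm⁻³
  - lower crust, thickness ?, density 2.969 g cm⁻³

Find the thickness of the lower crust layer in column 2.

19.6 km

Take the compensation level at the base of the deeper column (depth z_c below the surface of column 1) and equate Σ ρ_i t_i down to z_c; mantle fills any gap and the z_c terms cancel.
Column 1: 1.61×2.119 + 11.4×2.871 + 16.7×2.894 + (z_c − 29.71)×3.299
Column 2: 0.477×0 + 10.5×2.775 + x×2.969 + (z_c − 0.477 − 10.5 − x)×3.299
The z_c×3.299 term appears on both sides and cancels. Collect the known terms of each column as K = Σ(ρt)_known − 3.299 × (depth of known layers): K_1 = 84.47079 − 3.299×29.71 = −13.5425; K_2 = 29.1375 − 3.299×(0.477 + 10.5) = −7.075623.
Balance: K_1 = K_2 − x×(3.299 − 2.969), so x = (K_2 − K_1)/(3.299 − 2.969) = 6.46688/0.33 = 19.6 km.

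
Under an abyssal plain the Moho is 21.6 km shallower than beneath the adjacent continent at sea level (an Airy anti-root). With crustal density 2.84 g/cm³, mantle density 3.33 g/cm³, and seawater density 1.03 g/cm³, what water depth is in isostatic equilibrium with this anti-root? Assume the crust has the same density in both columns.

Replacing a thickness d of crust by seawater at the top must be balanced by replacing crust with mantle at the base: d (ρ_c − ρ_w) = a (ρ_m − ρ_c).
d = a (ρ_m − ρ_c)/(ρ_c − ρ_w) = 21.6 km × 0.49/1.81 = 5.85 km.

5.85 km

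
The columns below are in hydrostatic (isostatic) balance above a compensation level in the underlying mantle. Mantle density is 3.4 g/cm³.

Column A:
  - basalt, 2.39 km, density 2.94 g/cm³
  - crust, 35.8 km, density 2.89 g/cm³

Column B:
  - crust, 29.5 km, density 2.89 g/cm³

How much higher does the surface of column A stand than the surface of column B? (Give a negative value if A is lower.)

1.27 km

For any compensation level in the mantle, the mantle terms cancel and isostasy reduces to e = (Σt_A − Σt_B) − (Σ(ρt)_A − Σ(ρt)_B) / ρ_m.
Σt_A = 38.19 km; Σt_B = 29.5 km; Σ(ρt)_A = 110.4886; Σ(ρt)_B = 85.255 (in km·g/cm³).
e = (38.19 − 29.5) − (110.4886 − 85.255) / 3.4 = 1.27 km.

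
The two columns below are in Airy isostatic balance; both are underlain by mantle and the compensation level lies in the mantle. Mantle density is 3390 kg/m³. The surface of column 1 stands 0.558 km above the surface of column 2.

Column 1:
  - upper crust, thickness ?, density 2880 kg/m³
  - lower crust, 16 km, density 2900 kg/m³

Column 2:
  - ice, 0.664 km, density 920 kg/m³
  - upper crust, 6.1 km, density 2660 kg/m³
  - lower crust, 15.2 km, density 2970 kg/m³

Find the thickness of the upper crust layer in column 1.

Take the compensation level at the base of the deeper column (depth z_c below the surface of column 1) and equate Σ ρ_i t_i down to z_c; mantle fills any gap and the z_c terms cancel.
Column 1: x×2880 + 16×2900 + (z_c − 16 − x)×3390
Column 2: 0.558×0 + 0.664×920 + 6.1×2660 + 15.2×2970 + (z_c − 0.558 − 21.964)×3390
The z_c×3390 term appears on both sides and cancels. Collect the known terms of each column as K = Σ(ρt)_known − 3390 × (depth of known layers): K_1 = 46400 − 3390×16 = −7840; K_2 = 61980.88 − 3390×(0.558 + 21.964) = −14368.7.
Balance: K_1 − x×(3390 − 2880) = K_2, so x = (K_1 − K_2)/(3390 − 2880) = 6528.7/510 = 12.8 km.

12.8 km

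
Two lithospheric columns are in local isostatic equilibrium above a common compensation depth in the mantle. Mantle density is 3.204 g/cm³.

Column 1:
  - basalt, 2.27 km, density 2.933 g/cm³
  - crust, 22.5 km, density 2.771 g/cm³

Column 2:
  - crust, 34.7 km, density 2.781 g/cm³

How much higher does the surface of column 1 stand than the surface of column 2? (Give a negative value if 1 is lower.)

For any compensation level in the mantle, the mantle terms cancel and isostasy reduces to e = (Σt_1 − Σt_2) − (Σ(ρt)_1 − Σ(ρt)_2) / ρ_m.
Σt_1 = 24.77 km; Σt_2 = 34.7 km; Σ(ρt)_1 = 69.00541; Σ(ρt)_2 = 96.5007 (in km·g/cm³).
e = (24.77 − 34.7) − (69.00541 − 96.5007) / 3.204 = −1.35 km.

−1.35 km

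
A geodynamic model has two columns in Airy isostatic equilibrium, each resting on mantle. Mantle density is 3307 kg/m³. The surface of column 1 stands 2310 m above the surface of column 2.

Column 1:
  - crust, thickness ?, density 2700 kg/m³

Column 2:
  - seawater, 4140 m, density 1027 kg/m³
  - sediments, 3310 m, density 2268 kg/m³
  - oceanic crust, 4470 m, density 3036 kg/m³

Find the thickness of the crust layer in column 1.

35800 m

Take the compensation level at the base of the deeper column (depth z_c below the surface of column 1) and equate Σ ρ_i t_i down to z_c; mantle fills any gap and the z_c terms cancel.
Column 1: x×2700 + (z_c − 0 − x)×3307
Column 2: 2310×0 + 4140×1027 + 3310×2268 + 4470×3036 + (z_c − 2310 − 11920)×3307
The z_c×3307 term appears on both sides and cancels. Collect the known terms of each column as K = Σ(ρt)_known − 3307 × (depth of known layers): K_1 = 0 − 3307×0 = 0; K_2 = 25329780 − 3307×(2310 + 11920) = −21728830.
Balance: K_1 − x×(3307 − 2700) = K_2, so x = (K_1 − K_2)/(3307 − 2700) = 21728800/607 = 35800 m.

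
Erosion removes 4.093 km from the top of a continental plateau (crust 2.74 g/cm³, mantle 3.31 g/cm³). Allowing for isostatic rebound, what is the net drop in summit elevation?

Rebound u = e ρ_c/ρ_m = 4.093 km × 2.74/3.31 = 3.388 km.
Net surface drop = e − u = 4.093 km − 3.388 km = e (ρ_m − ρ_c)/ρ_m = 0.705 km.

0.705 km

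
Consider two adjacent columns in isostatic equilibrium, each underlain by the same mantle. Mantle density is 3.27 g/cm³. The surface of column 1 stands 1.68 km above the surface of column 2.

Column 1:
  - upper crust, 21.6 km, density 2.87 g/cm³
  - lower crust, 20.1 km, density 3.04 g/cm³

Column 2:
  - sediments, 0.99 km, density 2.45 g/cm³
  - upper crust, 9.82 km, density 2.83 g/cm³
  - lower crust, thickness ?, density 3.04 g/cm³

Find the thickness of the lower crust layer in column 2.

Take the compensation level at the base of the deeper column (depth z_c below the surface of column 1) and equate Σ ρ_i t_i down to z_c; mantle fills any gap and the z_c terms cancel.
Column 1: 21.6×2.87 + 20.1×3.04 + (z_c − 41.7)×3.27
Column 2: 1.68×0 + 0.99×2.45 + 9.82×2.83 + x×3.04 + (z_c − 1.68 − 10.81 − x)×3.27
The z_c×3.27 term appears on both sides and cancels. Collect the known terms of each column as K = Σ(ρt)_known − 3.27 × (depth of known layers): K_1 = 123.096 − 3.27×41.7 = −13.263; K_2 = 30.2161 − 3.27×(1.68 + 10.81) = −10.6262.
Balance: K_1 = K_2 − x×(3.27 − 3.04), so x = (K_2 − K_1)/(3.27 − 3.04) = 2.6368/0.23 = 11.5 km.

11.5 km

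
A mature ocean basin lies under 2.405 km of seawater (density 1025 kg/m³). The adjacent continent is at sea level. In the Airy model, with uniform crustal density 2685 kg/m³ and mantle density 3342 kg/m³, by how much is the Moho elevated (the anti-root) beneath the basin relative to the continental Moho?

6.08 km

Isostatic balance requires: replacing crust with seawater at the top is compensated by replacing crust with mantle at the base: d (ρ_c − ρ_w) = a (ρ_m − ρ_c).
a = d (ρ_c − ρ_w)/(ρ_m − ρ_c) = 2.405 km × 1660/657 = 6.08 km.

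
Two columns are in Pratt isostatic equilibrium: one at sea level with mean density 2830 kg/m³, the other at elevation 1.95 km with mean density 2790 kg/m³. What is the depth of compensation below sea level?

136 km

ρ_ref D = ρ (D + h) → D (ρ_ref − ρ) = ρ h.
D = ρ h/(ρ_ref − ρ) = 2790 × 1.95 km/(2830 − 2790) = 136 km.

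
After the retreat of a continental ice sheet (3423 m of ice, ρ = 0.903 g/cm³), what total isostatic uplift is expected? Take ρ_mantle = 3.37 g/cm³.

Removing the load lets mantle flow back in; uplift u satisfies ρ_ice t = ρ_m u.
u = t ρ_ice/ρ_m = 3423 m × 0.903/3.37 = 917 m.

917 m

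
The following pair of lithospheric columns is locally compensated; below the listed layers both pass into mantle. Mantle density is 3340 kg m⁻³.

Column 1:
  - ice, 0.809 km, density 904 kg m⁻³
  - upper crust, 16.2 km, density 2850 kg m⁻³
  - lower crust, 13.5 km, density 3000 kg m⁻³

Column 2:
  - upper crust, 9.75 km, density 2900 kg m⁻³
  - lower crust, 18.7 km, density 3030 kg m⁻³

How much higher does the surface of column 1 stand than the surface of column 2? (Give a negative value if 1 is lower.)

1.32 km

For any compensation level in the mantle, the mantle terms cancel and isostasy reduces to e = (Σt_1 − Σt_2) − (Σ(ρt)_1 − Σ(ρt)_2) / ρ_m.
Σt_1 = 30.509 km; Σt_2 = 28.45 km; Σ(ρt)_1 = 87401.336; Σ(ρt)_2 = 84936 (in km·kg m⁻³).
e = (30.509 − 28.45) − (87401.336 − 84936) / 3340 = 1.32 km.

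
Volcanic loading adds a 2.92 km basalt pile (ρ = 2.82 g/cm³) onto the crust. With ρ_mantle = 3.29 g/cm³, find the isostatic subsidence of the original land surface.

Subaerial loading: s = t ρ_load / ρ_m.
s = 2.92 km × 2.82/3.29 = 2.5 km.

2.5 km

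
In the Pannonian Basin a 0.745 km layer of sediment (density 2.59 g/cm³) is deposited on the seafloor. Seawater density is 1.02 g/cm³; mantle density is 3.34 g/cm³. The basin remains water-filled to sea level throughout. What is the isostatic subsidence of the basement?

Submarine loading: the sediment displaces seawater, and the subsidence is in turn flooded, so s (ρ_m − ρ_w) = t (ρ_sed − ρ_w).
s = 0.745 km × (2.59 − 1.02) / (3.34 − 1.02) = 0.504 km.

0.504 km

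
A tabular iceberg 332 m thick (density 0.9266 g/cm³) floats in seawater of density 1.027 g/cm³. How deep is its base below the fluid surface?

Draft d = t ρ_obj/ρ_fluid = 332 m × 0.9266/1.027 = 300 m.

300 m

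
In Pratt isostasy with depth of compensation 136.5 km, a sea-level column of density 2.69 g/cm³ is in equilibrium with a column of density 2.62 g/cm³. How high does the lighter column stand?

3.65 km

ρ_ref D = ρ (D + h) → h = D (ρ_ref − ρ)/ρ.
h = 136.5 km × (2.69 − 2.62)/2.62 = 3.65 km.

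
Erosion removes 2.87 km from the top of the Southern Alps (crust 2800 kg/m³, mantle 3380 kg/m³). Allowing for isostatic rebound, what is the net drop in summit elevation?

0.492 km

Rebound u = e ρ_c/ρ_m = 2.87 km × 2800/3380 = 2.378 km.
Net surface drop = e − u = 2.87 km − 2.378 km = e (ρ_m − ρ_c)/ρ_m = 0.492 km.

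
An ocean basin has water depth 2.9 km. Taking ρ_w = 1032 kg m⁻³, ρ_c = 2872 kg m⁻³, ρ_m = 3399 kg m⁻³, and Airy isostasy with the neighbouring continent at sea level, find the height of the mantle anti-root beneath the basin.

10.1 km

By Archimedes' principle applied to the lithosphere: replacing crust with seawater at the top is compensated by replacing crust with mantle at the base: d (ρ_c − ρ_w) = a (ρ_m − ρ_c).
a = d (ρ_c − ρ_w)/(ρ_m − ρ_c) = 2.9 km × 1840/527 = 10.1 km.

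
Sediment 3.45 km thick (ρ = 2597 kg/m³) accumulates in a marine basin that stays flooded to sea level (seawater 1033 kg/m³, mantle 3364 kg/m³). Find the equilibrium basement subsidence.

2.31 km

Submarine loading: the sediment displaces seawater, and the subsidence is in turn flooded, so s (ρ_m − ρ_w) = t (ρ_sed − ρ_w).
s = 3.45 km × (2597 − 1033) / (3364 − 1033) = 2.31 km.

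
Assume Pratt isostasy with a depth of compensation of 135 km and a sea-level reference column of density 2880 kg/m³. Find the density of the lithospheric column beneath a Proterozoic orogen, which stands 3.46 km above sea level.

2810 kg/m³

Pratt balance: ρ_ref D = ρ (D + h).
ρ = ρ_ref D/(D + h) = 2880 × 135 km/(135 km + 3.46 km) = 2810 kg/m³.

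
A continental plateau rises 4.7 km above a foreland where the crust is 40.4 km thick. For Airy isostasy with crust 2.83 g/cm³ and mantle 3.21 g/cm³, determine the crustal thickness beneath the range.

Root depth r = h ρ_c / (ρ_m − ρ_c) = 4.7 km × 2.83 / 0.38 = 35 km.
Total thickness = T + h + r = 40.4 km + 4.7 km + 35 km = 80.1 km.

80.1 km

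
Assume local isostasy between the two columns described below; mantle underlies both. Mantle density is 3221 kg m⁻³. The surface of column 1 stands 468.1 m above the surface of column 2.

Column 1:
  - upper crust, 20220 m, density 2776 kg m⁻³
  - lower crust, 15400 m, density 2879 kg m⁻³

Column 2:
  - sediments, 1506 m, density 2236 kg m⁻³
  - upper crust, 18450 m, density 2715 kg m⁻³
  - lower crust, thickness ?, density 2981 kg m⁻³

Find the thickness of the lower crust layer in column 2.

Take the compensation level at the base of the deeper column (depth z_c below the surface of column 1) and equate Σ ρ_i t_i down to z_c; mantle fills any gap and the z_c terms cancel.
Column 1: 20220×2776 + 15400×2879 + (z_c − 35620)×3221
Column 2: 468.1×0 + 1506×2236 + 18450×2715 + x×2981 + (z_c − 468.1 − 19956 − x)×3221
The z_c×3221 term appears on both sides and cancels. Collect the known terms of each column as K = Σ(ρt)_known − 3221 × (depth of known layers): K_1 = 100467320 − 3221×35620 = −14264700; K_2 = 53459166 − 3221×(468.1 + 19956) = −12326860.1.
Balance: K_1 = K_2 − x×(3221 − 2981), so x = (K_2 − K_1)/(3221 − 2981) = 1937840/240 = 8070 m.

8070 m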